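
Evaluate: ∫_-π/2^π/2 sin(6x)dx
Antiderivative: -cos(6x)/6
Evaluate at bounds: [-cos(6·π/2)/6] - [-cos(6·-π/2)/6]
= (-(-1) + (-1))/6 = 0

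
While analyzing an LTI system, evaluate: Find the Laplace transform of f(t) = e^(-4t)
L{e^(at)}=1/(s-a)
L{e^(-4t)}=1/(s + 4)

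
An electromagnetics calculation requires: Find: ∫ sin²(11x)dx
Using identity sin²(u) = (1 - cos(2u))/2:
∫ (1 - cos(22x))/2 dx = x/2 - sin(22x)/44+C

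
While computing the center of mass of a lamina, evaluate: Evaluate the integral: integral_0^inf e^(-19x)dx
integral_0^inf e^(-19x) dx = [-1/19 * e^(-19x)]_0^inf
= 0 - (-1/19) = 1/19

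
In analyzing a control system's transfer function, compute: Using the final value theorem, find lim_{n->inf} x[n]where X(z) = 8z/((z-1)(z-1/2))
Final value theorem: lim x[n] = lim_{z->1} (z-1)*X(z)
(z-1)*X(z) = 8z/(z-1/2)
As z->1: 8/(1-1/2) = 8/(1/2) = 16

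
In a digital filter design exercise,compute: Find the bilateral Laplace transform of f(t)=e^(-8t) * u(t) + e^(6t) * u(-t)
For e^(-8t) * u(t): L=1/(s + 8), Re(s) > -8
For e^(6t) * u(-t): L=-1/(s-6), Re(s) < 6
Combined: F(s)=1/(s + 8) - 1/(s-6), -8 < Re(s) < 6

Answer: 1/(s + 8) - 1/(s-6), ROC: -8 < Re(s) < 6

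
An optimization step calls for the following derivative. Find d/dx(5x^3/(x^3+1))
Quotient rule: (f/g)' = (f'g - fg')/g²
f = 5x^3, f' = 15x^2
g = x^3 + 1, g' = 3x^2

Answer: (15x^2·(x^3 + 1) - 15x^5)/(x^3 + 1)²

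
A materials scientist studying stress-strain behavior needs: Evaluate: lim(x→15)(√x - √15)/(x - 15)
Multiply by conjugate (√x+√15)/(√x+√15):
=(x - 15)/((x - 15)(√x+√15))=1/(√x+√15)
As x → 15: 1/(2√15)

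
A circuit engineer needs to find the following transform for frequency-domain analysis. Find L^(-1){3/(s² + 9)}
L^(-1){w/(s² + w²)} = sin(wt)
Here w = 3

Answer: sin(3t)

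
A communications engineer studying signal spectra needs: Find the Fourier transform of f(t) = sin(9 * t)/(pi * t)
sin(W*t)/(pi*t)=(W/pi)*sinc(W*t/pi) is the impulse response of the ideal low-pass filter with cutoff W (here W=9).
Its Fourier transform is a rectangular function:
F(omega)=1 for |omega| < 9, 0 otherwise

Answer: rect(omega/18) [i.e., 1 for |omega| < 9, 0 otherwise]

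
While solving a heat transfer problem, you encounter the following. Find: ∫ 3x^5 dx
Using power rule: ∫ 3x^5 dx = 3/6 x^6 + C = (1/2)x^6 + C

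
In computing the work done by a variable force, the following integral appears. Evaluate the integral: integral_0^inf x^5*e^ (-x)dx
This is a Gamma integral. Substitute u = 1x:
integral_0^inf x^5*e^(-x) dx = (1/1^6) integral_0^inf u^5*e^(-u) du
= Gamma(6)/1^6 = 5!/1^6 = 120/1

Answer: 120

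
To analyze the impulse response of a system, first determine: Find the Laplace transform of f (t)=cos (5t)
L{cos(wt)} = s/(s² + w²)
L{cos(5t)} = s/(s² + 25)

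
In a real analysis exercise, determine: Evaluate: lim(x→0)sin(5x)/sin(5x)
sin(u) ≈ u for small u:
sin(5x)/sin(5x) ≈ 5x/(5x) = 5/5

Answer: 1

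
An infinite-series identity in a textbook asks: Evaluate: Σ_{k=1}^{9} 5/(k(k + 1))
Partial fractions: 5/(k(k+1)) = 5/k - 5/(k+1)
Telescoping sum: 5(1-1/10) = 5·9/10

Answer: 9/2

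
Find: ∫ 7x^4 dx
Using power rule: ∫ 7x^4 dx = 7/5 x^5+C = (7/5)x^5+C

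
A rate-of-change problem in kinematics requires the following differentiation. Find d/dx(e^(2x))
Chain rule: d/dx[e^u] = e^u · u' where u = 2x
u' = 2

Answer: 2·e^(2x)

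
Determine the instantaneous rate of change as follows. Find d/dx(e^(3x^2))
Chain rule: d/dx[e^u]=e^u · u' where u=3x^2
u'=6x

Answer: 6x·e^(3x^2)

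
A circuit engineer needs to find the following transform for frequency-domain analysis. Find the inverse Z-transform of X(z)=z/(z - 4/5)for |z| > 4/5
Standard pair: z/(z-a) <-> a^n * u[n] for causal signals
With a=4/5: x[n]=(4/5)^n * u[n]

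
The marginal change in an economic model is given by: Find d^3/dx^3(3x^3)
Apply power rule 3 times:
d^1: 9x^2
d^2: 18x
d^3: 18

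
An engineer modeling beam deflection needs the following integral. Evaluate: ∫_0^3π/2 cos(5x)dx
Antiderivative: sin(5x)/5
Evaluate at bounds: [sin(5·3π/2)/5] - [sin(5·0)/5]
=((-1) - (0))/5=-1/5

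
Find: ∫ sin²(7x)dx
Using identity sin²(u) = (1 - cos(2u))/2:
∫ (1 - cos(14x))/2 dx = x/2 - sin(14x)/28+C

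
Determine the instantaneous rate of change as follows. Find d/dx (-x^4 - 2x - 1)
Power rule: d/dx(ax^n) = n·a·x^(n-1)
Term by term: -4·x^3-2

Answer: -4x^3-2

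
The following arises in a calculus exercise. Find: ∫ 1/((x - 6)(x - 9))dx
Partial fractions: 1/((x-6)(x-9))=A/(x-6)+B/(x-9)
A=-1/3, B=1/3
∫ [-1/3· 1/(x-6)+1/3· 1/(x-9)] dx
=(1/3)[ln|x-9| - ln|x-6|]+C

Answer: (1/3)·ln|(x-9)/(x-6)|+C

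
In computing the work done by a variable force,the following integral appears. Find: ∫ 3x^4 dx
Using power rule: ∫ 3x^4 dx=3/5 x^5 + C=(3/5)x^5 + C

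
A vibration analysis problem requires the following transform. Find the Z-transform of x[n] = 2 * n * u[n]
Z{n*u[n]} = z/(z-1)^2
By linearity: Z{2*n*u[n]} = 2z/(z-1)^2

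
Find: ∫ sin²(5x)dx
Using identity sin²(u)=(1 - cos(2u))/2:
∫ (1 - cos(10x))/2 dx=x/2 - sin(10x)/20 + C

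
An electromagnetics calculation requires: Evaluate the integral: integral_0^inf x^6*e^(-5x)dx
This is a Gamma integral. Substitute u=5x (du=5 dx):
integral_0^inf x^6 * e^(-5x) dx=(1/5^7) integral_0^inf u^6 * e^(-u) du
=Gamma(7)/5^7=6!/5^7=720/78125

Answer: 144/15625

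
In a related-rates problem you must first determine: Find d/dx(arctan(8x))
d/dx[arctan(u)]=u'/(1 + u²), u=8x, u'=8

Answer: 8/(1 + 64x²)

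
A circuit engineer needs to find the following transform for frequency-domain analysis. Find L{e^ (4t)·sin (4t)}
First shifting: L{e^(at)f(t)}=F(s-a)
L{sin(4t)}=4/(s² + 16)
Shift: 4/((s-4)² + 16)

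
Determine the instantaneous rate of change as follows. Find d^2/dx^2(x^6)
Apply power rule 2 times:
d^1: 6x^5
d^2: 30x^4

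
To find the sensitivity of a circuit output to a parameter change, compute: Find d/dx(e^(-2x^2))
Chain rule: d/dx[e^u]=e^u · u' where u=-2x^2
u'=-4x

Answer: -4x·e^(-2x^2)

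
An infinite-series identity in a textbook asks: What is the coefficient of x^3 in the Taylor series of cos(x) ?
cos(x) has only even powers. Coefficient of x^3 = 0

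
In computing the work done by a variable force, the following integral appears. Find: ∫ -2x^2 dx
Using power rule: ∫ -2x^2 dx=-2/3 x^3 + C=(-2/3)x^3 + C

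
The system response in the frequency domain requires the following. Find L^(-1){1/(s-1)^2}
L^(-1){1/(s-a)^n}=t^(n-1)·e^(at)/(n-1)!
Here a=1, n=2: t^1·e^(t)/1

Answer: t·e^(t)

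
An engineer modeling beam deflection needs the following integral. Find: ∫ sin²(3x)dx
Using identity sin²(u) = (1 - cos(2u))/2:
∫ (1 - cos(6x))/2 dx = x/2 - sin(6x)/12+C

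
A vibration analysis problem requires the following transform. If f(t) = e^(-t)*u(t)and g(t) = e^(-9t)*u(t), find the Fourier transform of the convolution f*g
By the convolution theorem: F{f * g}=F(omega) * G(omega)
F(omega)=1/(1+j * omega), G(omega)=1/(9+j * omega)
F{f * g}=1/((1+j * omega)(9+j * omega))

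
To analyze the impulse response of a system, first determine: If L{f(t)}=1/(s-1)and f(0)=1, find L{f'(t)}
L{f'(t)}=s·F(s) - f(0)=s/(s-1) - 1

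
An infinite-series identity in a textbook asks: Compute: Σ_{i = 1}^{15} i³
Using formula: Σ i^3 = [n(n + 1)/2]² = [15·16/2]² = 14400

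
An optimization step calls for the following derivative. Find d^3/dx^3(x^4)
Apply power rule 3 times:
d^1: 4x^3
d^2: 12x^2
d^3: 24x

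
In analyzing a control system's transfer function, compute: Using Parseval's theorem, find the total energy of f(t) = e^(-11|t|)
Parseval's theorem: E=integral |f(t)|^2 dt=(1/2pi) integral |F(omega)|^2 domega
E=integral_{-inf}^{inf} e^(-22|t|) dt=2 * integral_0^inf e^(-22t) dt=2/(2 * 11)=1/11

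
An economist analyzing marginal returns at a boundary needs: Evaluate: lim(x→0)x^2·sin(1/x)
Squeeze theorem: -|x^2| ≤ x^2·sin(1/x) ≤ |x^2|
Since x^2 → 0 as x → 0, by squeeze theorem the limit is 0

Answer: 0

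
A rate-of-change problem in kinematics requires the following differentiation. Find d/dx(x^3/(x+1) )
Quotient rule: (f/g)'=(f'g - fg')/g²
f=x^3, f'=3x^2
g=x+1, g'=1

Answer: (3x^2·(x+1) - x^3)/(x+1)²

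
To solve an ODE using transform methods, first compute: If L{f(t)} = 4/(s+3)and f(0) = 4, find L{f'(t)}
L{f'(t)}=s·F(s) - f(0)=4s/(s+3)-4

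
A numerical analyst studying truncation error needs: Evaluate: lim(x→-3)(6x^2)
Polynomial is continuous, so substitute x=-3:
6·(-3)^2=54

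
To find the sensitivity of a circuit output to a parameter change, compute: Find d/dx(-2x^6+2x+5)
Power rule: d/dx(ax^n) = n·a·x^(n-1)
Term by term: -12·x^5 + 2

Answer: -12x^5 + 2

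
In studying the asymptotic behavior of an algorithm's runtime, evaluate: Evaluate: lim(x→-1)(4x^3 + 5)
Polynomial is continuous, so substitute x=-1:
4·(-1)^3+5=1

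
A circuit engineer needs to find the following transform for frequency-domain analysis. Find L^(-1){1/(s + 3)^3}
L^(-1){1/(s-a)^n}=t^(n-1)·e^(at)/(n-1)!
Here a=-3, n=3: t^2·e^(-3t)/2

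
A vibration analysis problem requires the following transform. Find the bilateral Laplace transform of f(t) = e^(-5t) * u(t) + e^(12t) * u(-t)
For e^(-5t) * u(t): L = 1/(s + 5), Re(s) > -5
For e^(12t) * u(-t): L = -1/(s-12), Re(s) < 12
Combined: F(s) = 1/(s + 5) - 1/(s-12), -5 < Re(s) < 12

Answer: 1/(s + 5) - 1/(s-12), ROC: -5 < Re(s) < 12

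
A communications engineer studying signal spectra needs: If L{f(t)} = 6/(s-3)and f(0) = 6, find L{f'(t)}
L{f'(t)} = s·F(s) - f(0) = 6s/(s-3) - 6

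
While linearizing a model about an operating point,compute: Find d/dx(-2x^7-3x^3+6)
Power rule: d/dx(ax^n)=n·a·x^(n-1)
Term by term: -14·x^6-9·x^2

Answer: -14x^6-9x^2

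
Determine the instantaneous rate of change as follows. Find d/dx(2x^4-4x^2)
Power rule: d/dx(ax^n) = n·a·x^(n-1)
Term by term: 8·x^3 - 8·x

Answer: 8x^3 - 8x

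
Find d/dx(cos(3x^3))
Chain rule: d/dx[cos(u)]=-sin(u)·u' where u=3x^3
u'=9x^2

Answer: -9x^2·sin(3x^3)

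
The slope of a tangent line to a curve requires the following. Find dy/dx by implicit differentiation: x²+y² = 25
Differentiate both sides: 2x + 2y·(dy/dx)=0
Solve: dy/dx=-2x/(2y)=-x/y

Answer: dy/dx=-x/y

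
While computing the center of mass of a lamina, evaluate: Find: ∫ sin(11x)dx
Using substitution u = 11x: ∫ sin(u) du/11 = -cos(u)/11 + C

Answer: (-1/11)cos(11x) + C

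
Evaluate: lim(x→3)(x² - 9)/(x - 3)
Factor: (x² - 9)=(x-3)(x + 3)
Cancel (x-3): lim(x→3) (x + 3)=6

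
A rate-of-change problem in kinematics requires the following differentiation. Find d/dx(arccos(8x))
d/dx[arccos(u)] = -u'/√(1-u²), u = 8x, u' = 8

Answer: -8/√(1-64x²)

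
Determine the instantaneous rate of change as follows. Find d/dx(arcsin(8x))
d/dx[arcsin(u)] = u'/√(1-u²), u = 8x, u' = 8

Answer: 8/√(1-64x²)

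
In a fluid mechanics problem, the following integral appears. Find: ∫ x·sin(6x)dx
By parts: u=x, dv=sin(6x) dx
du=dx, v=-cos(6x)/6
=-x·cos(6x)/6 + sin(6x)/6² + C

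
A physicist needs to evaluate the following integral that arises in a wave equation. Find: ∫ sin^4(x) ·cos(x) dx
Let u = sin(x), du = cos(x) dx
∫ u^4 du = u^5/5 + C

Answer: sin^5(x)/5 + C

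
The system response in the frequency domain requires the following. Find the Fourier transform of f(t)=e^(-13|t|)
Using the standard pair: F{e^(-a|t|)} = 2a/(a^2 + omega^2)
With a = 13: F(omega) = 26/(169 + omega^2)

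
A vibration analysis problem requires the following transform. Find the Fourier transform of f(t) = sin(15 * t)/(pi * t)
sin(W*t)/(pi*t) = (W/pi)*sinc(W*t/pi) is the impulse response of the ideal low-pass filter with cutoff W (here W = 15).
Its Fourier transform is a rectangular function:
F(omega) = 1 for |omega| < 15, 0 otherwise

Answer: rect(omega/30) [i.e., 1 for |omega| < 15, 0 otherwise]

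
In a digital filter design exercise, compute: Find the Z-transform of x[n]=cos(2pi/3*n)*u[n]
Z{cos(w0 * n) * u[n]}=z(z - cos(w0))/(z^2-2z * cos(w0)+1)
With w0=2pi/3: X(z)=z(z - cos(2pi/3))/(z^2-2z * cos(2pi/3)+1)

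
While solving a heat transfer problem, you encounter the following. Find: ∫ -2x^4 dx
Using power rule: ∫ -2x^4 dx = -2/5 x^5 + C = (-2/5)x^5 + C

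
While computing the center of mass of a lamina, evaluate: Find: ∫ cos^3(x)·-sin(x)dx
Let u=cos(x), du=-sin(x) dx
∫ u^3 du=u^4/4 + C

Answer: cos^4(x)/4 + C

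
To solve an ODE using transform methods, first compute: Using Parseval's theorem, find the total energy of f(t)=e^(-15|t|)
Parseval's theorem: E=integral |f(t)|^2 dt=(1/2pi) integral |F(omega)|^2 domega
E=integral_{-inf}^{inf} e^(-30|t|) dt=2*integral_0^inf e^(-30t) dt=2/(2*15)=1/15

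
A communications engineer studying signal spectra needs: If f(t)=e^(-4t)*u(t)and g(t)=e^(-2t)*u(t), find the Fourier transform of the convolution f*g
By the convolution theorem: F{f*g} = F(omega)*G(omega)
F(omega) = 1/(4+j*omega), G(omega) = 1/(2+j*omega)
F{f*g} = 1/((4+j*omega)(2+j*omega))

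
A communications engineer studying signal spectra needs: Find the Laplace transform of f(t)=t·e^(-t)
L{t·e^(at)} = 1/(s-a)²
L{t·e^(-t)} = 1/(s+1)²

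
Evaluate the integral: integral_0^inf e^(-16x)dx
integral_0^inf e^(-16x) dx = [-1/16*e^(-16x)]_0^inf
= 0 - (-1/16) = 1/16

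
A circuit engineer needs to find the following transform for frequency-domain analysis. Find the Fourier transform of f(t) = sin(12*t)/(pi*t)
sin(W * t)/(pi * t) = (W/pi) * sinc(W * t/pi) is the impulse response of the ideal low-pass filter with cutoff W (here W = 12).
Its Fourier transform is a rectangular function:
F(omega) = 1 for |omega| < 12, 0 otherwise

Answer: rect(omega/24) [i.e., 1 for |omega| < 12, 0 otherwise]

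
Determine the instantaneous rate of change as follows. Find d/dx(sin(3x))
Chain rule: d/dx[sin(u)]=cos(u)·u' where u=3x
u'=3

Answer: 3·cos(3x)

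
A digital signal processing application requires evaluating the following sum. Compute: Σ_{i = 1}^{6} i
Using formula: Σ i^1 = n(n + 1)/2 = 6·7/2 = 21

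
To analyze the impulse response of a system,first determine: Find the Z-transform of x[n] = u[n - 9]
Using the time-shift property: Z{u[n-9]}=z^(-9) * z/(z-1)
=z^(-8)/(z-1)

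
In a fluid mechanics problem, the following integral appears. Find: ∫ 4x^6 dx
Using power rule: ∫ 4x^6 dx = 4/7 x^7 + C = (4/7)x^7 + C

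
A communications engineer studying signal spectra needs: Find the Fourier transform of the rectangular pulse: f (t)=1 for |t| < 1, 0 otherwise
F(omega)=integral from -1 to 1 of e^(-j*omega*t) dt
=2*sin(1*omega)/omega=2*sinc(1*omega/pi)

Answer: 2*sin(1*omega)/omega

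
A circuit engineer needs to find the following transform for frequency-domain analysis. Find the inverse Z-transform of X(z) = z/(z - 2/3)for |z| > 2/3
Standard pair: z/(z-a) <-> a^n * u[n] for causal signals
With a = 2/3: x[n] = (2/3)^n * u[n]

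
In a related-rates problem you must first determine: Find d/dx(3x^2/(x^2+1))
Quotient rule: (f/g)'=(f'g - fg')/g²
f=3x^2, f'=6x
g=x^2 + 1, g'=2x

Answer: (6x·(x^2 + 1) - 6x^3)/(x^2 + 1)²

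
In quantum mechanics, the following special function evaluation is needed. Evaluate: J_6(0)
J_n(0)=0 for all n > 0 (Bessel function of first kind)
J_6(0)=0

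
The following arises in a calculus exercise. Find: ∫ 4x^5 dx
Using power rule: ∫ 4x^5 dx = 4/6 x^6+C = (2/3)x^6+C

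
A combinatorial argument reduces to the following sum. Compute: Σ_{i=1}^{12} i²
Using formula: Σ i^2=n(n + 1)(2n + 1)/6=12·13·25/6=650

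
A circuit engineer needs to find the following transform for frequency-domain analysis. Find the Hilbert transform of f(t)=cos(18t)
The Hilbert transform shifts each frequency component by -pi/2.
H{cos(wt)} = sin(wt)
With w = 18: H{cos(18t)} = sin(18t)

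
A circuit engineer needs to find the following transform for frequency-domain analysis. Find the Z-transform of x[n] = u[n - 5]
Using the time-shift property: Z{u[n-5]}=z^(-5) * z/(z-1)
=z^(-4)/(z-1)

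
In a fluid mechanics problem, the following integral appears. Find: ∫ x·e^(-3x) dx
Integration by parts: u = x, dv = e^(-3x) dx
du = dx, v = e^(-3x)/(-3)
= x·e^(-3x)/(-3) - ∫ e^(-3x)/(-3) dx
= x·e^(-3x)/(-3) - e^(-3x)/9+C

Answer: e^(-3x)(x/(-3)-1/9)+C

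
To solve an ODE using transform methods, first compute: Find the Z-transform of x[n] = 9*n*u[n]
Z{n * u[n]}=z/(z-1)^2
By linearity: Z{9 * n * u[n]}=9z/(z-1)^2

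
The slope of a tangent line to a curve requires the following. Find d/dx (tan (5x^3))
Chain rule: d/dx[tan(u)] = sec²(u)·u' where u = 5x^3
u' = 15x^2

Answer: 15x^2·sec²(5x^3)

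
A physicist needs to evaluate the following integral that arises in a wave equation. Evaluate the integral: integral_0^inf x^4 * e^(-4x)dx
This is a Gamma integral. Substitute u=4x (du=4 dx):
integral_0^inf x^4 * e^(-4x) dx=(1/4^5) integral_0^inf u^4 * e^(-u) du
=Gamma(5)/4^5=4!/4^5=24/1024

Answer: 3/128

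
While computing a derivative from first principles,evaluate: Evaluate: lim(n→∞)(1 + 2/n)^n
This is the definition of e^2: lim(1 + 2/n)^n = e^2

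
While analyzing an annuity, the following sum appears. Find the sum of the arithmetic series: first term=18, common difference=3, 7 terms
Last term: a_n=18+(7-1)·3=36
Sum=n(a_1+a_n)/2=7(18+36)/2=189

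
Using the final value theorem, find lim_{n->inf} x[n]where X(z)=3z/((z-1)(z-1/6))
Final value theorem: lim x[n] = lim_{z->1} (z-1) * X(z)
(z-1) * X(z) = 3z/(z-1/6)
As z->1: 3/(1-1/6) = 3/(5/6) = 18/5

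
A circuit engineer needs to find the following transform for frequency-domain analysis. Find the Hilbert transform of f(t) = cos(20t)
The Hilbert transform shifts each frequency component by -pi/2.
H{cos(wt)}=sin(wt)
With w=20: H{cos(20t)}=sin(20t)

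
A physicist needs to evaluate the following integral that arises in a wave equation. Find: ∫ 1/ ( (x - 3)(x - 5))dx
Partial fractions: 1/((x-3)(x-5)) = A/(x-3)+B/(x-5)
A = -1/2, B = 1/2
∫ [-1/2· 1/(x-3)+1/2· 1/(x-5)] dx
= (1/2)[ln|x-5| - ln|x-3|]+C

Answer: (1/2)·ln|(x-5)/(x-3)|+C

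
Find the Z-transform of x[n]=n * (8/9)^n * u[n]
Using the property Z{n * a^n * u[n]} = az/(z-a)^2
With a = 8/9: X(z) = (8/9)z/(z - 8/9)^2, |z| > 8/9

Answer: (8/9)z/(z - 8/9)^2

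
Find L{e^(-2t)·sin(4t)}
First shifting: L{e^(at)f(t)} = F(s-a)
L{sin(4t)} = 4/(s²+16)
Shift: 4/((s+2)²+16)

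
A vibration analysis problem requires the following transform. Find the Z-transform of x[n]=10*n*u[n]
Z{n*u[n]}=z/(z-1)^2
By linearity: Z{10*n*u[n]}=10z/(z-1)^2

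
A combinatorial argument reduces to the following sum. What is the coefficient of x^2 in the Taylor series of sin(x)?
sin(x) has only odd powers. Coefficient of x^2=0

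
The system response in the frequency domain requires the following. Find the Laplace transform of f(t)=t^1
L{t^n}=n!/s^(n+1)
L{t^1}=1!/s^2=1/s^2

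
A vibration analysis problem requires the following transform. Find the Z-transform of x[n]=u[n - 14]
Using the time-shift property: Z{u[n-14]}=z^(-14) * z/(z-1)
=z^(-13)/(z-1)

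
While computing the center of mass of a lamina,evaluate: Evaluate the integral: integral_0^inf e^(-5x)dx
integral_0^inf e^(-5x) dx=[-1/5 * e^(-5x)]_0^inf
=0 - (-1/5)=1/5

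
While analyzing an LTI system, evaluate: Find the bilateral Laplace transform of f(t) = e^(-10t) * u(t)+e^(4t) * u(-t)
For e^(-10t)*u(t): L=1/(s + 10), Re(s) > -10
For e^(4t)*u(-t): L=-1/(s-4), Re(s) < 4
Combined: F(s)=1/(s + 10) - 1/(s-4), -10 < Re(s) < 4

Answer: 1/(s + 10) - 1/(s-4), ROC: -10 < Re(s) < 4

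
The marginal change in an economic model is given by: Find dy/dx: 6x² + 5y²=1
Differentiate: 12x + 10y·(dy/dx) = 0
dy/dx = -12x/(10y) = -(6/5)·(x/y)

Answer: dy/dx = -(6/5)·(x/y)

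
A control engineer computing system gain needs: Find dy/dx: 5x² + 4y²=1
Differentiate: 10x + 8y·(dy/dx)=0
dy/dx=-10x/(8y)=-(5/4)·(x/y)

Answer: dy/dx=-(5/4)·(x/y)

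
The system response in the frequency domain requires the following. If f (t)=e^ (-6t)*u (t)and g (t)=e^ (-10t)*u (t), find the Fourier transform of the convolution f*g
By the convolution theorem: F{f*g} = F(omega)*G(omega)
F(omega) = 1/(6+j*omega), G(omega) = 1/(10+j*omega)
F{f*g} = 1/((6+j*omega)(10+j*omega))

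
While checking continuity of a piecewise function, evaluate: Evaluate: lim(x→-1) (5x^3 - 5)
Polynomial is continuous, so substitute x = -1:
5·(-1)^3-5 = -10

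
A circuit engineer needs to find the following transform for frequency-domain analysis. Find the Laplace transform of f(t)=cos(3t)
L{cos(wt)} = s/(s² + w²)
L{cos(3t)} = s/(s² + 9)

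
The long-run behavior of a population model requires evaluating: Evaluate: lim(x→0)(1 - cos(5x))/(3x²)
Using 1-cos(u) ≈ u²/2 for small u:
(1-cos(5x)) ≈ (5x)²/2 = 25x²/2
So limit = 25/(2·3) = 25/6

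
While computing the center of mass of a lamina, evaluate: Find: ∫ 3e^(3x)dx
Since d/dx[e^(3x)]=3e^(3x), we get 1 e^(3x)+C

Answer: e^(3x)+C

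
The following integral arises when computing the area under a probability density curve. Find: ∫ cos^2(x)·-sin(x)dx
Let u=cos(x), du=-sin(x) dx
∫ u^2 du=u^3/3 + C

Answer: cos^3(x)/3 + C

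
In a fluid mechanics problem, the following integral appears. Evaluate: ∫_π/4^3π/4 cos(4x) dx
Antiderivative: sin(4x)/4
Evaluate at bounds: [sin(4·3π/4)/4] - [sin(4·π/4)/4]
= ((0) - (0))/4 = 0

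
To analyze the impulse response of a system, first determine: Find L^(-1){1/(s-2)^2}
L^(-1){1/(s-a)^n}=t^(n-1)·e^(at)/(n-1)!
Here a=2, n=2: t^1·e^(2t)/1

Answer: t·e^(2t)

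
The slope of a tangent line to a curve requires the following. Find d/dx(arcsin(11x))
d/dx[arcsin(u)] = u'/√(1-u²), u = 11x, u' = 11

Answer: 11/√(1-121x²)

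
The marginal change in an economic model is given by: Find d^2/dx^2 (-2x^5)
Apply power rule 2 times:
d^1: -10x^4
d^2: -40x^3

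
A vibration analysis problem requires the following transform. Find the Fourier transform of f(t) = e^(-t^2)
The Fourier transform of a Gaussian e^(-t^2) is sqrt(pi)*e^(-omega^2/4).
With a = 1: F(omega) = sqrt(pi)*e^(-omega^2/4)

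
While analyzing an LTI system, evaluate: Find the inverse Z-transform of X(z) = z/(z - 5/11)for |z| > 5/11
Standard pair: z/(z-a) <-> a^n*u[n] for causal signals
With a=5/11: x[n]=(5/11)^n*u[n]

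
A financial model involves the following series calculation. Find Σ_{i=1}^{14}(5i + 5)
=5·Σ i+5·14=5·105+70=595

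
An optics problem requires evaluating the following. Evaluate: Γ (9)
Γ(n)=(n-1)! for positive integers
Γ(9)=8!=40320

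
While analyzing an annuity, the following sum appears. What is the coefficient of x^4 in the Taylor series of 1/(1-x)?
1/(1-x)=Σ x^n for |x|<1
All coefficients are 1

Answer: 1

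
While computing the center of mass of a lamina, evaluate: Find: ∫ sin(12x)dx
Using substitution u = 12x: ∫ sin(u) du/12 = -cos(u)/12+C

Answer: (-1/12)cos(12x)+C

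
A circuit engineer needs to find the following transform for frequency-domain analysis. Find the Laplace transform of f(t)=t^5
L{t^n} = n!/s^(n+1)
L{t^5} = 5!/s^6 = 120/s^6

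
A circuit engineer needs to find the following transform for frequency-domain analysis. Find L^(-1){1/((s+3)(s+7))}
Partial fractions: 1/((s + 3)(s + 7))=A/(s + 3) + B/(s + 7)
Cover-up: A=1/(s + 7)|_{s=-3}=1/4; B=1/(s + 3)|_{s=-7}=-1/4
L^(-1)=(1/4)e^(-3t) - (1/4)e^(-7t)

Answer: (1/4)(e^(-3t) - e^(-7t))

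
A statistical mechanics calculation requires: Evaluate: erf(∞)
erf(∞)=1 (the error function converges to 1)

Answer: 1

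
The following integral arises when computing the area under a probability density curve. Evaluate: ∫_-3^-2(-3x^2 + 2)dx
Step 1: Find antiderivative F(x)=-x^3+2x
Step 2: F(-2) - F(-3)=4 - (21)=-17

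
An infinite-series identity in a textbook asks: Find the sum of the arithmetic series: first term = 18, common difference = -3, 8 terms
Last term: a_n=18+(8-1)·-3=-3
Sum=n(a_1+a_n)/2=8(18+(-3))/2=60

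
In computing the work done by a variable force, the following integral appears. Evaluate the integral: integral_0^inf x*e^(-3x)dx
This is a Gamma integral. Substitute u=3x (du=3 dx):
integral_0^inf x*e^(-3x) dx=(1/3^2) integral_0^inf u^1*e^(-u) du
=Gamma(2)/3^2=1!/3^2=1/9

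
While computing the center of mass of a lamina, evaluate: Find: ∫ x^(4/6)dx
Power rule: ∫ x^(2/3) dx=x^(5/3)/(5/3) + C

Answer: (3/5)·x^(5/3) + C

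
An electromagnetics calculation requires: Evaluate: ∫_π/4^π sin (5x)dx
Antiderivative: -cos(5x)/5
Evaluate at bounds: [-cos(5·π)/5] - [-cos(5·π/4)/5]
= (-(-1)+(-√2/2))/5 = 1/5 - √2/10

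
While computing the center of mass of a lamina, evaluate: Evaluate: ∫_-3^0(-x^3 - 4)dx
Step 1: Find antiderivative F(x) = (-1/4)x^4 - 4x
Step 2: F(0) - F(-3) = 0 - (-33/4) = 33/4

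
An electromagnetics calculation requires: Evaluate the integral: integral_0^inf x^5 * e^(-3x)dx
This is a Gamma integral. Substitute u=3x (du=3 dx):
integral_0^inf x^5*e^(-3x) dx=(1/3^6) integral_0^inf u^5*e^(-u) du
=Gamma(6)/3^6=5!/3^6=120/729

Answer: 40/243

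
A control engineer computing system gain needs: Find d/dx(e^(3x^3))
Chain rule: d/dx[e^u]=e^u · u' where u=3x^3
u'=9x^2

Answer: 9x^2·e^(3x^3)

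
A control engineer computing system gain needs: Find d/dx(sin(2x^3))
Chain rule: d/dx[sin(u)] = cos(u)·u' where u = 2x^3
u' = 6x^2

Answer: 6x^2·cos(2x^3)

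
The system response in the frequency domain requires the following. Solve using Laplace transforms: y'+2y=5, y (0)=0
Take L of both sides: sY(s)-0+2Y(s) = 5/s
Y(s)(s+2) = 5/s+0
Y(s) = 5/(s(s+2))+0/(s+2)
Partial fractions: 5/(s(s+2)) = (5/2)/s - (5/2)/(s+2)
So Y(s) = (5/2)/s - (5/2)/(s+2)
Inverse transform (L^(-1){1/s} = 1, L^(-1){1/(s+2)} = e^(-2t)):

Answer: y(t) = 5/2 - (5/2)·e^(-2t)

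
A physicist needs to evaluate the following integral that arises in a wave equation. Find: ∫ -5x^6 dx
Using power rule: ∫ -5x^6 dx = -5/7 x^7+C = (-5/7)x^7+C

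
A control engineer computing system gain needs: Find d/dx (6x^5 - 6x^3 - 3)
Power rule: d/dx(ax^n) = n·a·x^(n-1)
Term by term: 30·x^4 - 18·x^2

Answer: 30x^4 - 18x^2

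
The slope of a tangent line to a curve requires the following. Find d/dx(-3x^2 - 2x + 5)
Power rule: d/dx(ax^n)=n·a·x^(n-1)
Term by term: -6·x - 2

Answer: -6x - 2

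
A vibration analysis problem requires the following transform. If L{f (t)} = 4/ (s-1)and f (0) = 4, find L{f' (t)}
L{f'(t)}=s·F(s) - f(0)=4s/(s-1)-4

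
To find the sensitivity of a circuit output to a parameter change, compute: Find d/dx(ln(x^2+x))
Chain rule: d/dx[ln(u)] = u'/u where u = x^2 + x
u' = 2x + 1

Answer: (2x + 1)/(x^2 + x)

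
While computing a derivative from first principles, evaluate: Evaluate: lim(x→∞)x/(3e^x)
Apply L'Hôpital 1 times (∞/∞ each time):
Eventually get 1!/(3e^x) → 0

Answer: 0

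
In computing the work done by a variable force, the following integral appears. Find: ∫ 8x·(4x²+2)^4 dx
Let u = 4x² + 2, du = 8x dx
∫ u^4 du = u^5/5 + C

Answer: (4x² + 2)^5/5 + C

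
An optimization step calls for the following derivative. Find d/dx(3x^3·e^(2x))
Product rule: (fg)'=f'g + fg'
f=3x^3, f'=9x^2
g=e^(2x), g'=2·e^(2x)

Answer: 9x^2·e^(2x) + 6x^3·e^(2x)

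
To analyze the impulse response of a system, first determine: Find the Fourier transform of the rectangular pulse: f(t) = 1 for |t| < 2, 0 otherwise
F(omega) = integral from -2 to 2 of e^(-j*omega*t) dt
= 2*sin(2*omega)/omega = 4*sinc(2*omega/pi)

Answer: 2*sin(2*omega)/omega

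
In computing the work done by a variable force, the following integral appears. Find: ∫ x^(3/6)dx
Power rule: ∫ x^(1/2) dx = x^(3/2)/(3/2) + C

Answer: (2/3)·x^(3/2) + C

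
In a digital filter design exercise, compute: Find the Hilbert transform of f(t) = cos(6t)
The Hilbert transform shifts each frequency component by -pi/2.
H{cos(wt)}=sin(wt)
With w=6: H{cos(6t)}=sin(6t)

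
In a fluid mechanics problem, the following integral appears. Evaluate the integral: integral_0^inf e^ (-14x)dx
integral_0^inf e^(-14x) dx=[-1/14*e^(-14x)]_0^inf
=0 - (-1/14)=1/14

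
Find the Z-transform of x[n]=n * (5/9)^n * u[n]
Using the property Z{n * a^n * u[n]}=az/(z-a)^2
With a=5/9: X(z)=(5/9)z/(z - 5/9)^2, |z| > 5/9

Answer: (5/9)z/(z - 5/9)^2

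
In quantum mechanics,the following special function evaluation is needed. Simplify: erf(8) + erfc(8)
By definition erfc(x) = 1 - erf(x)
erf(8)+erfc(8) = erf(8)+1 - erf(8) = 1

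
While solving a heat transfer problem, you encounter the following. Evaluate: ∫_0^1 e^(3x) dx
Antiderivative: (1/3)e^(3x)
Evaluate: (1/3)(e^3 - 1)

Answer: (e^3 - 1)/3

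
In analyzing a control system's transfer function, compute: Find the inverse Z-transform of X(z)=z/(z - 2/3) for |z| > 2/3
Standard pair: z/(z-a) <-> a^n * u[n] for causal signals
With a=2/3: x[n]=(2/3)^n * u[n]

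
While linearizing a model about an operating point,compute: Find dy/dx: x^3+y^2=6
Differentiate: 3x^2 + 2y·(dy/dx) = 0
dy/dx = -3x^2/(2y)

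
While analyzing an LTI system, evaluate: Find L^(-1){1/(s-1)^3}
L^(-1){1/(s-a)^n} = t^(n-1)·e^(at)/(n-1)!
Here a = 1, n = 3: t^2·e^(t)/2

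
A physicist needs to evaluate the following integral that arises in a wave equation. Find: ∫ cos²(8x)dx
Using identity cos²(u) = (1 + cos(2u))/2:
∫ (1 + cos(16x))/2 dx = x/2 + sin(16x)/32 + C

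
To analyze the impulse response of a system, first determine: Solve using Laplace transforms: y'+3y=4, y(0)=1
Take L of both sides: sY(s) - 1 + 3Y(s)=4/s
Y(s)(s + 3)=4/s + 1
Y(s)=4/(s(s + 3)) + 1/(s + 3)
Partial fractions: 4/(s(s + 3))=(4/3)/s - (4/3)/(s + 3)
So Y(s)=(4/3)/s - (1/3)/(s + 3)
Inverse transform (L^(-1){1/s}=1, L^(-1){1/(s + 3)}=e^(-3t)):

Answer: y(t)=4/3 - (1/3)·e^(-3t)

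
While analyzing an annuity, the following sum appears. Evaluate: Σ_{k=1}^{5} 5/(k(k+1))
Partial fractions: 5/(k(k+1))=5/k - 5/(k+1)
Telescoping sum: 5(1-1/6)=5·5/6

Answer: 25/6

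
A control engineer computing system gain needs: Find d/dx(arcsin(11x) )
d/dx[arcsin(u)] = u'/√(1-u²), u = 11x, u' = 11

Answer: 11/√(1 - 121x²)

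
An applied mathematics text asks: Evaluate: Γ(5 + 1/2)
Γ(n+1/2)=(2n)!√π/(4^n·n!)
=3628800√π/(1024·120)=(945/32)·√π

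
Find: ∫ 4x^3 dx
Using power rule: ∫ 4x^3 dx=4/4 x^4+C=x^4+C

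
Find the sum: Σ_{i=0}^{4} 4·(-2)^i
Geometric series: S = a(1 - r^n)/(1 - r)
a = 4, r = -2, n = 5
S = 4(1+32)/3 = 44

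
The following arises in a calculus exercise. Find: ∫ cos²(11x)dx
Using identity cos²(u) = (1+cos(2u))/2:
∫ (1+cos(22x))/2 dx = x/2+sin(22x)/44+C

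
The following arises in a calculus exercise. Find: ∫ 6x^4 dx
Using power rule: ∫ 6x^4 dx=6/5 x^5 + C=(6/5)x^5 + C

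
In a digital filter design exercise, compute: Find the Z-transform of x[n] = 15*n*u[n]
Z{n*u[n]} = z/(z-1)^2
By linearity: Z{15*n*u[n]} = 15z/(z-1)^2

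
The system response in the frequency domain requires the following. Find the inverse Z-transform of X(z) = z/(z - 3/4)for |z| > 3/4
Standard pair: z/(z-a) <-> a^n * u[n] for causal signals
With a = 3/4: x[n] = (3/4)^n * u[n]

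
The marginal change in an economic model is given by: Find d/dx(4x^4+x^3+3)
Power rule: d/dx(ax^n) = n·a·x^(n-1)
Term by term: 16·x^3 + 3·x^2

Answer: 16x^3 + 3x^2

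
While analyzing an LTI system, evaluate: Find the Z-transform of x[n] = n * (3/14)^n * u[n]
Using the property Z{n*a^n*u[n]} = az/(z-a)^2
With a = 3/14: X(z) = (3/14)z/(z - 3/14)^2, |z| > 3/14

Answer: (3/14)z/(z - 3/14)^2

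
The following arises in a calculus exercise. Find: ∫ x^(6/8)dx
Power rule: ∫ x^(3/4) dx=x^(7/4)/(7/4)+C

Answer: (4/7)·x^(7/4)+C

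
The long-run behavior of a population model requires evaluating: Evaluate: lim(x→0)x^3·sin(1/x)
Squeeze theorem: -|x^3| ≤ x^3·sin(1/x) ≤ |x^3|
Since x^3 → 0 as x → 0, by squeeze theorem the limit is 0

Answer: 0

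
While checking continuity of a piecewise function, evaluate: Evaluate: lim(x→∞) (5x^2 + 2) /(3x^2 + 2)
Divide numerator and denominator by x^2:
lim (5+2/x^2)/(3+2/x^2) = 5/3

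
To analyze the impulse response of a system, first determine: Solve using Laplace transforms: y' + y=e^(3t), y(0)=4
Take L: sY - 4 + Y=1/(s-3)
Y(s + 1)=1/(s-3) + 4
Y=1/((s-3)(s + 1)) + 4/(s + 1)
Partial fractions: 1/((s-3)(s + 1))=(1/4)/(s-3) - (1/4)/(s + 1)
So Y=(1/4)/(s-3) + (15/4)/(s + 1)
Inverse Laplace transform (L^(-1){1/(s-3)}=e^(3t), L^(-1){1/(s + 1)}=e^(-t)):

Answer: y(t)=(1/4)·e^(3t) + (15/4)·e^(-t)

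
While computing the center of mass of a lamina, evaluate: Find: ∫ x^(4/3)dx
Power rule: ∫ x^(4/3) dx = x^(7/3)/(7/3)+C

Answer: (3/7)·x^(7/3)+C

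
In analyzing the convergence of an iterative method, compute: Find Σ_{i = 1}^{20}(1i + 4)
= 1·Σ i+4·20 = 1·210+80 = 290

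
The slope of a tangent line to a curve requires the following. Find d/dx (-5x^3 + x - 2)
Power rule: d/dx(ax^n)=n·a·x^(n-1)
Term by term: -15·x^2+1

Answer: -15x^2+1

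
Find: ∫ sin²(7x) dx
Using identity sin²(u) = (1 - cos(2u))/2:
∫ (1 - cos(14x))/2 dx = x/2 - sin(14x)/28 + C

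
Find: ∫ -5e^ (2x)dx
Since d/dx[e^(2x)] = 2e^(2x), we get -5/2 e^(2x)+C

Answer: (-5/2)e^(2x)+C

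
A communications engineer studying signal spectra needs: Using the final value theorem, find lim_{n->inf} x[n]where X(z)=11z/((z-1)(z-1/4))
Final value theorem: lim x[n]=lim_{z->1} (z-1) * X(z)
(z-1) * X(z)=11z/(z-1/4)
As z->1: 11/(1-1/4)=11/(3/4)=44/3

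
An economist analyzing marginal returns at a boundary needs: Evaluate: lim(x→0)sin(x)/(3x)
L'Hôpital (0/0): lim cos(x)/3=1/3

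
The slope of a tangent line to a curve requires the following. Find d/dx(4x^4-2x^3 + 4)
Power rule: d/dx(ax^n)=n·a·x^(n-1)
Term by term: 16·x^3 - 6·x^2

Answer: 16x^3 - 6x^2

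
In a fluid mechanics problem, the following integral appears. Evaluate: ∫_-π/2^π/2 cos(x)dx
Antiderivative: sin(x)
Evaluate at bounds: [sin(1·π/2)/1] - [sin(1·-π/2)/1]
=((1) - (-1))/1=2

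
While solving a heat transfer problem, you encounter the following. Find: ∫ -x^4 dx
Using power rule: ∫ -x^4 dx = -1/5 x^5 + C = (-1/5)x^5 + C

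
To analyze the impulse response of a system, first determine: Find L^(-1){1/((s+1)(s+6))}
Partial fractions: 1/((s + 1)(s + 6)) = A/(s + 1) + B/(s + 6)
Cover-up: A = 1/(s + 6)|_{s = -1} = 1/5; B = 1/(s + 1)|_{s = -6} = -1/5
L^(-1) = (1/5)e^(-t) - (1/5)e^(-6t)

Answer: (1/5)(e^(-t) - e^(-6t))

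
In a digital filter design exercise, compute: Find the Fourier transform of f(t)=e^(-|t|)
Using the standard pair: F{e^(-a|t|)}=2a/(a^2+omega^2)
With a=1: F(omega)=2/(1+omega^2)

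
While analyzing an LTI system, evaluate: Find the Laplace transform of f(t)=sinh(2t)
L{sinh(at)}=a/(s²-a²)
L{sinh(2t)}=2/(s²-4)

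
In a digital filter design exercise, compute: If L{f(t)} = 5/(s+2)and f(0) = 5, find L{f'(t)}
L{f'(t)}=s·F(s) - f(0)=5s/(s+2)-5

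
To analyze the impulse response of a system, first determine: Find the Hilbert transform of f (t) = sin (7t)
The Hilbert transform shifts each frequency component by -pi/2.
H{sin(wt)}=-cos(wt)
With w=7: H{sin(7t)}=-cos(7t)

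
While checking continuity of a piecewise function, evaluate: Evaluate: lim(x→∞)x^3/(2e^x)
Apply L'Hôpital 3 times (∞/∞ each time):
Eventually get 3!/(2e^x) → 0

Answer: 0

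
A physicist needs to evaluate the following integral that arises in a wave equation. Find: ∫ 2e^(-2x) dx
Since d/dx[e^(-2x)] = -2e^(-2x), we get -1 e^(-2x)+C

Answer: -e^(-2x)+C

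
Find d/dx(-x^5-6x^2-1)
Power rule: d/dx(ax^n)=n·a·x^(n-1)
Term by term: -5·x^4 - 12·x

Answer: -5x^4 - 12x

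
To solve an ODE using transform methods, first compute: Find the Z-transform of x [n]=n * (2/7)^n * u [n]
Using the property Z{n*a^n*u[n]} = az/(z-a)^2
With a = 2/7: X(z) = (2/7)z/(z - 2/7)^2, |z| > 2/7

Answer: (2/7)z/(z - 2/7)^2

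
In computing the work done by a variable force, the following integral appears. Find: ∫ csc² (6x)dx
Since d/dx[-cot(6x)] = 6csc²(6x), integral = -cot(6x)/6 + C

Answer: (-1/6)cot(6x) + C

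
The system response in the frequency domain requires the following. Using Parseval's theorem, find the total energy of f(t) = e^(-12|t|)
Parseval's theorem: E=integral |f(t)|^2 dt=(1/2pi) integral |F(omega)|^2 domega
E=integral_{-inf}^{inf} e^(-24|t|) dt=2*integral_0^inf e^(-24t) dt=2/(2*12)=1/12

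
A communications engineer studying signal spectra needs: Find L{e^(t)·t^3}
First shifting: L{e^(at)f(t)} = F(s-a)
L{t^3} = 6/s^4
Shift s → s-1: 6/(s-1)^4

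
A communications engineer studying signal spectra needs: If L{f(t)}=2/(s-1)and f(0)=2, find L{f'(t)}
L{f'(t)} = s·F(s) - f(0) = 2s/(s-1) - 2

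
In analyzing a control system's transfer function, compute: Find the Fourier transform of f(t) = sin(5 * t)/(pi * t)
sin(W * t)/(pi * t)=(W/pi) * sinc(W * t/pi) is the impulse response of the ideal low-pass filter with cutoff W (here W=5).
Its Fourier transform is a rectangular function:
F(omega)=1 for |omega| < 5, 0 otherwise

Answer: rect(omega/10) [i.e., 1 for |omega| < 5, 0 otherwise]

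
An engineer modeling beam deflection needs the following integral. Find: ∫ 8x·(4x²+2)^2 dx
Let u = 4x² + 2, du = 8x dx
∫ u^2 du = u^3/3 + C

Answer: (4x² + 2)^3/3 + C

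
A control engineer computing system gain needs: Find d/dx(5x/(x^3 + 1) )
Quotient rule: (f/g)'=(f'g - fg')/g²
f=5x, f'=5
g=x^3 + 1, g'=3x^2

Answer: (5·(x^3 + 1) - 15x^3)/(x^3 + 1)²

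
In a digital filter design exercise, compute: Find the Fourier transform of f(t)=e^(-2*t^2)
The Fourier transform of a Gaussian e^(-a * t^2) is sqrt(pi/a) * e^(-omega^2/(4a)).
With a=2: F(omega)=sqrt(pi/2) * e^(-omega^2/8)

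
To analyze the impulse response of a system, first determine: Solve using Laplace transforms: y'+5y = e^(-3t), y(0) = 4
Take L: sY - 4+5Y = 1/(s+3)
Y(s+5) = 1/(s+3)+4
Y = 1/((s+3)(s+5))+4/(s+5)
Partial fractions: 1/((s+3)(s+5)) = (1/2)/(s+3) - (1/2)/(s+5)
So Y = (1/2)/(s+3)+(7/2)/(s+5)
Inverse Laplace transform (L^(-1){1/(s+3)} = e^(-3t), L^(-1){1/(s+5)} = e^(-5t)):

Answer: y(t) = (1/2)·e^(-3t)+(7/2)·e^(-5t)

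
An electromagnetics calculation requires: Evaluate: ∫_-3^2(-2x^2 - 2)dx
Step 1: Find antiderivative F(x) = (-2/3)x^3-2x
Step 2: F(2) - F(-3) = -28/3 - (24) = -100/3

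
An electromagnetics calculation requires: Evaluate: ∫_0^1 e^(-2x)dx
Antiderivative: (1/(-2))e^(-2x)
Evaluate: (1/(-2))(e^-2 - 1)

Answer: (e^-2 - 1)/(-2)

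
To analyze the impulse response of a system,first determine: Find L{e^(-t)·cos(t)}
First shifting: L{e^(at)f(t)} = F(s-a)
L{cos(t)} = s/(s² + 1)
Shift: (s + 1)/((s + 1)² + 1)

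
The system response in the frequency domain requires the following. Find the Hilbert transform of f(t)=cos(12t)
The Hilbert transform shifts each frequency component by -pi/2.
H{cos(wt)}=sin(wt)
With w=12: H{cos(12t)}=sin(12t)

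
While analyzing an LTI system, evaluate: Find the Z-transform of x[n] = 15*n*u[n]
Z{n * u[n]} = z/(z-1)^2
By linearity: Z{15 * n * u[n]} = 15z/(z-1)^2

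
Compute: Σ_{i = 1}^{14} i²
Using formula: Σ i^2 = n(n + 1)(2n + 1)/6 = 14·15·29/6 = 1015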